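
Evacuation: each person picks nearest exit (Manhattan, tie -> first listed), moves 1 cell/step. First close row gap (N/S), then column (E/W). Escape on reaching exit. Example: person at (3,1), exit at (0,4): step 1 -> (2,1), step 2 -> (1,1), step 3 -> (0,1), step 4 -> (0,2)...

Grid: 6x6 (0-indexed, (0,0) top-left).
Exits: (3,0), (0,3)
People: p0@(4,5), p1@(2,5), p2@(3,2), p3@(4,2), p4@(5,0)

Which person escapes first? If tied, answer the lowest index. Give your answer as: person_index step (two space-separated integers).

Step 1: p0:(4,5)->(3,5) | p1:(2,5)->(1,5) | p2:(3,2)->(3,1) | p3:(4,2)->(3,2) | p4:(5,0)->(4,0)
Step 2: p0:(3,5)->(3,4) | p1:(1,5)->(0,5) | p2:(3,1)->(3,0)->EXIT | p3:(3,2)->(3,1) | p4:(4,0)->(3,0)->EXIT
Step 3: p0:(3,4)->(3,3) | p1:(0,5)->(0,4) | p2:escaped | p3:(3,1)->(3,0)->EXIT | p4:escaped
Step 4: p0:(3,3)->(3,2) | p1:(0,4)->(0,3)->EXIT | p2:escaped | p3:escaped | p4:escaped
Step 5: p0:(3,2)->(3,1) | p1:escaped | p2:escaped | p3:escaped | p4:escaped
Step 6: p0:(3,1)->(3,0)->EXIT | p1:escaped | p2:escaped | p3:escaped | p4:escaped
Exit steps: [6, 4, 2, 3, 2]
First to escape: p2 at step 2

Answer: 2 2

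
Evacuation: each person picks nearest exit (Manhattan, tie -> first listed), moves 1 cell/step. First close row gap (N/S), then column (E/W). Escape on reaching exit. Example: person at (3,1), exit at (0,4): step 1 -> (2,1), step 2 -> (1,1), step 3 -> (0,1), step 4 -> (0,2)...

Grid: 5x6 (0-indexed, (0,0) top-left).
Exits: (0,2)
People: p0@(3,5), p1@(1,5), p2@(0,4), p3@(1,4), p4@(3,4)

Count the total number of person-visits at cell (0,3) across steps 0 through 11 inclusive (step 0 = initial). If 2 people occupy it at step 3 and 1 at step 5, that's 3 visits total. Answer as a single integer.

Step 0: p0@(3,5) p1@(1,5) p2@(0,4) p3@(1,4) p4@(3,4) -> at (0,3): 0 [-], cum=0
Step 1: p0@(2,5) p1@(0,5) p2@(0,3) p3@(0,4) p4@(2,4) -> at (0,3): 1 [p2], cum=1
Step 2: p0@(1,5) p1@(0,4) p2@ESC p3@(0,3) p4@(1,4) -> at (0,3): 1 [p3], cum=2
Step 3: p0@(0,5) p1@(0,3) p2@ESC p3@ESC p4@(0,4) -> at (0,3): 1 [p1], cum=3
Step 4: p0@(0,4) p1@ESC p2@ESC p3@ESC p4@(0,3) -> at (0,3): 1 [p4], cum=4
Step 5: p0@(0,3) p1@ESC p2@ESC p3@ESC p4@ESC -> at (0,3): 1 [p0], cum=5
Step 6: p0@ESC p1@ESC p2@ESC p3@ESC p4@ESC -> at (0,3): 0 [-], cum=5
Total visits = 5

Answer: 5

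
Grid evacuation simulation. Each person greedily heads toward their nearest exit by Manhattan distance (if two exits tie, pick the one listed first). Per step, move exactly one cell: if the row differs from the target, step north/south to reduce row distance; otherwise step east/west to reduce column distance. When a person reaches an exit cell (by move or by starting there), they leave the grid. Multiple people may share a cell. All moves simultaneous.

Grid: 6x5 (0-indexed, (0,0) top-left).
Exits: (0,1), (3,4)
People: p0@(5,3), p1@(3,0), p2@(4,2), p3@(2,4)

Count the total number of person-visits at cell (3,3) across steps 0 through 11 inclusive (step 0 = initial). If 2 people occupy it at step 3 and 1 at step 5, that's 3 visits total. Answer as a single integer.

Step 0: p0@(5,3) p1@(3,0) p2@(4,2) p3@(2,4) -> at (3,3): 0 [-], cum=0
Step 1: p0@(4,3) p1@(2,0) p2@(3,2) p3@ESC -> at (3,3): 0 [-], cum=0
Step 2: p0@(3,3) p1@(1,0) p2@(3,3) p3@ESC -> at (3,3): 2 [p0,p2], cum=2
Step 3: p0@ESC p1@(0,0) p2@ESC p3@ESC -> at (3,3): 0 [-], cum=2
Step 4: p0@ESC p1@ESC p2@ESC p3@ESC -> at (3,3): 0 [-], cum=2
Total visits = 2

Answer: 2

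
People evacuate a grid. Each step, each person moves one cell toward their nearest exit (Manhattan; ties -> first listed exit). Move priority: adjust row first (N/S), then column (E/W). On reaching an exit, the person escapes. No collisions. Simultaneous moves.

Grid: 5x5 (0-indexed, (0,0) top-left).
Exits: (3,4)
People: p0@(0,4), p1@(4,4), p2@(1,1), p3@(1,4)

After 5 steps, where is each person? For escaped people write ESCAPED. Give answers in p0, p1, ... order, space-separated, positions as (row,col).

Step 1: p0:(0,4)->(1,4) | p1:(4,4)->(3,4)->EXIT | p2:(1,1)->(2,1) | p3:(1,4)->(2,4)
Step 2: p0:(1,4)->(2,4) | p1:escaped | p2:(2,1)->(3,1) | p3:(2,4)->(3,4)->EXIT
Step 3: p0:(2,4)->(3,4)->EXIT | p1:escaped | p2:(3,1)->(3,2) | p3:escaped
Step 4: p0:escaped | p1:escaped | p2:(3,2)->(3,3) | p3:escaped
Step 5: p0:escaped | p1:escaped | p2:(3,3)->(3,4)->EXIT | p3:escaped

ESCAPED ESCAPED ESCAPED ESCAPED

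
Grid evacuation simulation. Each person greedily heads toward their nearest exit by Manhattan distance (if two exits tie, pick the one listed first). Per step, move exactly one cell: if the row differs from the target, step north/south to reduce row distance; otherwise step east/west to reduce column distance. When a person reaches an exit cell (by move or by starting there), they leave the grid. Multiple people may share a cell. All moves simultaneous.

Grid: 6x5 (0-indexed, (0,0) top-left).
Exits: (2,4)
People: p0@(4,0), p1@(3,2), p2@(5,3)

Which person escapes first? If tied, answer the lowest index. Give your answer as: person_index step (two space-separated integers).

Step 1: p0:(4,0)->(3,0) | p1:(3,2)->(2,2) | p2:(5,3)->(4,3)
Step 2: p0:(3,0)->(2,0) | p1:(2,2)->(2,3) | p2:(4,3)->(3,3)
Step 3: p0:(2,0)->(2,1) | p1:(2,3)->(2,4)->EXIT | p2:(3,3)->(2,3)
Step 4: p0:(2,1)->(2,2) | p1:escaped | p2:(2,3)->(2,4)->EXIT
Step 5: p0:(2,2)->(2,3) | p1:escaped | p2:escaped
Step 6: p0:(2,3)->(2,4)->EXIT | p1:escaped | p2:escaped
Exit steps: [6, 3, 4]
First to escape: p1 at step 3

Answer: 1 3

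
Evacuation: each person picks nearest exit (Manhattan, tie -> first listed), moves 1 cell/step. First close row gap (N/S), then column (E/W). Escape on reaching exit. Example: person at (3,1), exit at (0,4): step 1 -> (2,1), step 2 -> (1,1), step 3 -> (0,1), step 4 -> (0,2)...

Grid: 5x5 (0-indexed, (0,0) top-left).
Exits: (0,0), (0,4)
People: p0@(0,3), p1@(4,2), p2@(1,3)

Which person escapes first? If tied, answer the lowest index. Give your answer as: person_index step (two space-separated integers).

Step 1: p0:(0,3)->(0,4)->EXIT | p1:(4,2)->(3,2) | p2:(1,3)->(0,3)
Step 2: p0:escaped | p1:(3,2)->(2,2) | p2:(0,3)->(0,4)->EXIT
Step 3: p0:escaped | p1:(2,2)->(1,2) | p2:escaped
Step 4: p0:escaped | p1:(1,2)->(0,2) | p2:escaped
Step 5: p0:escaped | p1:(0,2)->(0,1) | p2:escaped
Step 6: p0:escaped | p1:(0,1)->(0,0)->EXIT | p2:escaped
Exit steps: [1, 6, 2]
First to escape: p0 at step 1

Answer: 0 1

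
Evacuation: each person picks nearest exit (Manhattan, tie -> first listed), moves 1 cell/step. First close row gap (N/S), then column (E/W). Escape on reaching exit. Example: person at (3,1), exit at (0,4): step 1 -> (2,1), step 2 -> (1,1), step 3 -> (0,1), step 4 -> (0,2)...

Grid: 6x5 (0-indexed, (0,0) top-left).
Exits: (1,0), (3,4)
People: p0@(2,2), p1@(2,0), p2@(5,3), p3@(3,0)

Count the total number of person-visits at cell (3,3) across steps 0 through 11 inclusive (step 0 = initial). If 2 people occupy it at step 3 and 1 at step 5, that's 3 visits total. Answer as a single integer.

Step 0: p0@(2,2) p1@(2,0) p2@(5,3) p3@(3,0) -> at (3,3): 0 [-], cum=0
Step 1: p0@(1,2) p1@ESC p2@(4,3) p3@(2,0) -> at (3,3): 0 [-], cum=0
Step 2: p0@(1,1) p1@ESC p2@(3,3) p3@ESC -> at (3,3): 1 [p2], cum=1
Step 3: p0@ESC p1@ESC p2@ESC p3@ESC -> at (3,3): 0 [-], cum=1
Total visits = 1

Answer: 1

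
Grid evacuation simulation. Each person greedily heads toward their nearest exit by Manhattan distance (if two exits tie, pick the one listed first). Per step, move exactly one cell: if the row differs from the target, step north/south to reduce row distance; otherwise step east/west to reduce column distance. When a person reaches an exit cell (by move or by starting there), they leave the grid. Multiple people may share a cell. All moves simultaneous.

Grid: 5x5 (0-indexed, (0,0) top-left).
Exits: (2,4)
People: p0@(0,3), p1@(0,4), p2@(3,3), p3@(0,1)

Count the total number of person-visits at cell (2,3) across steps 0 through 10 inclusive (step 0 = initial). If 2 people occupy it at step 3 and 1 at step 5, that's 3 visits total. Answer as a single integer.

Answer: 3

Derivation:
Step 0: p0@(0,3) p1@(0,4) p2@(3,3) p3@(0,1) -> at (2,3): 0 [-], cum=0
Step 1: p0@(1,3) p1@(1,4) p2@(2,3) p3@(1,1) -> at (2,3): 1 [p2], cum=1
Step 2: p0@(2,3) p1@ESC p2@ESC p3@(2,1) -> at (2,3): 1 [p0], cum=2
Step 3: p0@ESC p1@ESC p2@ESC p3@(2,2) -> at (2,3): 0 [-], cum=2
Step 4: p0@ESC p1@ESC p2@ESC p3@(2,3) -> at (2,3): 1 [p3], cum=3
Step 5: p0@ESC p1@ESC p2@ESC p3@ESC -> at (2,3): 0 [-], cum=3
Total visits = 3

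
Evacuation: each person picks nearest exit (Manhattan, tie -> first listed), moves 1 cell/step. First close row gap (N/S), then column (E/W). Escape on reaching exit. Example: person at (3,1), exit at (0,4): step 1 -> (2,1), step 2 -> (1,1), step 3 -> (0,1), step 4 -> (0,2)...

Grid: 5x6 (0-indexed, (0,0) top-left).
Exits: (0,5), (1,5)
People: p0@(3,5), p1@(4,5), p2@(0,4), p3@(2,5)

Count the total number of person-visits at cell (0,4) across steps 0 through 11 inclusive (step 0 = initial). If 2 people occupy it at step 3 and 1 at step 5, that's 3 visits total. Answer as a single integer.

Step 0: p0@(3,5) p1@(4,5) p2@(0,4) p3@(2,5) -> at (0,4): 1 [p2], cum=1
Step 1: p0@(2,5) p1@(3,5) p2@ESC p3@ESC -> at (0,4): 0 [-], cum=1
Step 2: p0@ESC p1@(2,5) p2@ESC p3@ESC -> at (0,4): 0 [-], cum=1
Step 3: p0@ESC p1@ESC p2@ESC p3@ESC -> at (0,4): 0 [-], cum=1
Total visits = 1

Answer: 1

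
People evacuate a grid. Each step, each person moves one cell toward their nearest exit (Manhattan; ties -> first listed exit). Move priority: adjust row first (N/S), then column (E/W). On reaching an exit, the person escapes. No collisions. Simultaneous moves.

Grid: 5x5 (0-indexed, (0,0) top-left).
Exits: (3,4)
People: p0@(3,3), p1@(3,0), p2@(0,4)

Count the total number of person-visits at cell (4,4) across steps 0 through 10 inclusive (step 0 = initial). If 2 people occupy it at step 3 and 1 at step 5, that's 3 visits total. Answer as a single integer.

Answer: 0

Derivation:
Step 0: p0@(3,3) p1@(3,0) p2@(0,4) -> at (4,4): 0 [-], cum=0
Step 1: p0@ESC p1@(3,1) p2@(1,4) -> at (4,4): 0 [-], cum=0
Step 2: p0@ESC p1@(3,2) p2@(2,4) -> at (4,4): 0 [-], cum=0
Step 3: p0@ESC p1@(3,3) p2@ESC -> at (4,4): 0 [-], cum=0
Step 4: p0@ESC p1@ESC p2@ESC -> at (4,4): 0 [-], cum=0
Total visits = 0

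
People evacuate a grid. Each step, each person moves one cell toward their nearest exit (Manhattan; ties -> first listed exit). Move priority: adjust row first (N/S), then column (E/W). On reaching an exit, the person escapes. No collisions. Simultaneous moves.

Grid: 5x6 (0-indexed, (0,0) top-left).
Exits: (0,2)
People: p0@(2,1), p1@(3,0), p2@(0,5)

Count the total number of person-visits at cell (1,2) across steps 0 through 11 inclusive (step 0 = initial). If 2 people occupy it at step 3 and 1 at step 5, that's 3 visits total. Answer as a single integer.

Step 0: p0@(2,1) p1@(3,0) p2@(0,5) -> at (1,2): 0 [-], cum=0
Step 1: p0@(1,1) p1@(2,0) p2@(0,4) -> at (1,2): 0 [-], cum=0
Step 2: p0@(0,1) p1@(1,0) p2@(0,3) -> at (1,2): 0 [-], cum=0
Step 3: p0@ESC p1@(0,0) p2@ESC -> at (1,2): 0 [-], cum=0
Step 4: p0@ESC p1@(0,1) p2@ESC -> at (1,2): 0 [-], cum=0
Step 5: p0@ESC p1@ESC p2@ESC -> at (1,2): 0 [-], cum=0
Total visits = 0

Answer: 0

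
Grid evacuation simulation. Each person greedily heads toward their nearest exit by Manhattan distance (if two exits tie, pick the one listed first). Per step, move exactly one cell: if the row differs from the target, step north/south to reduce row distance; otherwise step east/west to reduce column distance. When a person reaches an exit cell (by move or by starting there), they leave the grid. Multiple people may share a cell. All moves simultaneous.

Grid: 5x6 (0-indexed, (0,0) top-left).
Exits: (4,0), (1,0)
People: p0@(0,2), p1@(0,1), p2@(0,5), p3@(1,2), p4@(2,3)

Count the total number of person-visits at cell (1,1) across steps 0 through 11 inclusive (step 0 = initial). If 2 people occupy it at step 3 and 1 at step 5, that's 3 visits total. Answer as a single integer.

Step 0: p0@(0,2) p1@(0,1) p2@(0,5) p3@(1,2) p4@(2,3) -> at (1,1): 0 [-], cum=0
Step 1: p0@(1,2) p1@(1,1) p2@(1,5) p3@(1,1) p4@(1,3) -> at (1,1): 2 [p1,p3], cum=2
Step 2: p0@(1,1) p1@ESC p2@(1,4) p3@ESC p4@(1,2) -> at (1,1): 1 [p0], cum=3
Step 3: p0@ESC p1@ESC p2@(1,3) p3@ESC p4@(1,1) -> at (1,1): 1 [p4], cum=4
Step 4: p0@ESC p1@ESC p2@(1,2) p3@ESC p4@ESC -> at (1,1): 0 [-], cum=4
Step 5: p0@ESC p1@ESC p2@(1,1) p3@ESC p4@ESC -> at (1,1): 1 [p2], cum=5
Step 6: p0@ESC p1@ESC p2@ESC p3@ESC p4@ESC -> at (1,1): 0 [-], cum=5
Total visits = 5

Answer: 5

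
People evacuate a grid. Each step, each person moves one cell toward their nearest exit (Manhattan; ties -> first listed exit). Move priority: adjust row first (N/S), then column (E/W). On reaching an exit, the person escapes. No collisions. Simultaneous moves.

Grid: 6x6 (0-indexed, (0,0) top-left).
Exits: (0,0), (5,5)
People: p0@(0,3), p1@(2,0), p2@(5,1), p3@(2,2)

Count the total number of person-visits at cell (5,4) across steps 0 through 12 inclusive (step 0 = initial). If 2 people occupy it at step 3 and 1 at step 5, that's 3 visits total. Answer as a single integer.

Step 0: p0@(0,3) p1@(2,0) p2@(5,1) p3@(2,2) -> at (5,4): 0 [-], cum=0
Step 1: p0@(0,2) p1@(1,0) p2@(5,2) p3@(1,2) -> at (5,4): 0 [-], cum=0
Step 2: p0@(0,1) p1@ESC p2@(5,3) p3@(0,2) -> at (5,4): 0 [-], cum=0
Step 3: p0@ESC p1@ESC p2@(5,4) p3@(0,1) -> at (5,4): 1 [p2], cum=1
Step 4: p0@ESC p1@ESC p2@ESC p3@ESC -> at (5,4): 0 [-], cum=1
Total visits = 1

Answer: 1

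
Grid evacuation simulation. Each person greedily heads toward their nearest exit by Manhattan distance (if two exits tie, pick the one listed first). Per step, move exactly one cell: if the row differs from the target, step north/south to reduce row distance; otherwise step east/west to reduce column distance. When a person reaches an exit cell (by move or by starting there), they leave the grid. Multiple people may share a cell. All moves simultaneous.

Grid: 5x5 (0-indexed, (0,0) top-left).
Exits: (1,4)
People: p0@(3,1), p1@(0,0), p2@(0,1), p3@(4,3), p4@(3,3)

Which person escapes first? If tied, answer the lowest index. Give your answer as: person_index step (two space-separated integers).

Answer: 4 3

Derivation:
Step 1: p0:(3,1)->(2,1) | p1:(0,0)->(1,0) | p2:(0,1)->(1,1) | p3:(4,3)->(3,3) | p4:(3,3)->(2,3)
Step 2: p0:(2,1)->(1,1) | p1:(1,0)->(1,1) | p2:(1,1)->(1,2) | p3:(3,3)->(2,3) | p4:(2,3)->(1,3)
Step 3: p0:(1,1)->(1,2) | p1:(1,1)->(1,2) | p2:(1,2)->(1,3) | p3:(2,3)->(1,3) | p4:(1,3)->(1,4)->EXIT
Step 4: p0:(1,2)->(1,3) | p1:(1,2)->(1,3) | p2:(1,3)->(1,4)->EXIT | p3:(1,3)->(1,4)->EXIT | p4:escaped
Step 5: p0:(1,3)->(1,4)->EXIT | p1:(1,3)->(1,4)->EXIT | p2:escaped | p3:escaped | p4:escaped
Exit steps: [5, 5, 4, 4, 3]
First to escape: p4 at step 3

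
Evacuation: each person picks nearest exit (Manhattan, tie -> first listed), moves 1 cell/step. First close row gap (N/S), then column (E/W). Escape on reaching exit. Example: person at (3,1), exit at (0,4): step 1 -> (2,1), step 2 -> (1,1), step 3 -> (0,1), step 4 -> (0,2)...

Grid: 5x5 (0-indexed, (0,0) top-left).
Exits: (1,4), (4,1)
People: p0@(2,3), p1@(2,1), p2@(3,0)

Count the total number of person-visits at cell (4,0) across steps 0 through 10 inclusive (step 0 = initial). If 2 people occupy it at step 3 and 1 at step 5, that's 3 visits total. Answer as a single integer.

Step 0: p0@(2,3) p1@(2,1) p2@(3,0) -> at (4,0): 0 [-], cum=0
Step 1: p0@(1,3) p1@(3,1) p2@(4,0) -> at (4,0): 1 [p2], cum=1
Step 2: p0@ESC p1@ESC p2@ESC -> at (4,0): 0 [-], cum=1
Total visits = 1

Answer: 1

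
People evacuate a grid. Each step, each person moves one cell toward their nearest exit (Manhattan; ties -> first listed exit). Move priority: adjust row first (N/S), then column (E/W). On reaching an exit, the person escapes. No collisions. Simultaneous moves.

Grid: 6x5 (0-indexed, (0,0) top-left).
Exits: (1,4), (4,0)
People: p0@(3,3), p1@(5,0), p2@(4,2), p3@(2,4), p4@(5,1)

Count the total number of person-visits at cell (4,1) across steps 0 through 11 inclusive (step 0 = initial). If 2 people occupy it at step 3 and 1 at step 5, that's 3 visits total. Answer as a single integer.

Step 0: p0@(3,3) p1@(5,0) p2@(4,2) p3@(2,4) p4@(5,1) -> at (4,1): 0 [-], cum=0
Step 1: p0@(2,3) p1@ESC p2@(4,1) p3@ESC p4@(4,1) -> at (4,1): 2 [p2,p4], cum=2
Step 2: p0@(1,3) p1@ESC p2@ESC p3@ESC p4@ESC -> at (4,1): 0 [-], cum=2
Step 3: p0@ESC p1@ESC p2@ESC p3@ESC p4@ESC -> at (4,1): 0 [-], cum=2
Total visits = 2

Answer: 2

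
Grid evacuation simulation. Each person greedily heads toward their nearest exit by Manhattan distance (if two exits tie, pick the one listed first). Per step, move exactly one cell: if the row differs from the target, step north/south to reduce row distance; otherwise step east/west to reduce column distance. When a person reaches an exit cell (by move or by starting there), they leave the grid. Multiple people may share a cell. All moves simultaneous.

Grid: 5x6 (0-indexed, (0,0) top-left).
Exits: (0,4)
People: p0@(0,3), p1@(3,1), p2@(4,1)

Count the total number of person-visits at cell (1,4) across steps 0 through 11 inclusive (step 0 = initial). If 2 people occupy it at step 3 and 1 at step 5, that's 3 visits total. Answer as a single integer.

Answer: 0

Derivation:
Step 0: p0@(0,3) p1@(3,1) p2@(4,1) -> at (1,4): 0 [-], cum=0
Step 1: p0@ESC p1@(2,1) p2@(3,1) -> at (1,4): 0 [-], cum=0
Step 2: p0@ESC p1@(1,1) p2@(2,1) -> at (1,4): 0 [-], cum=0
Step 3: p0@ESC p1@(0,1) p2@(1,1) -> at (1,4): 0 [-], cum=0
Step 4: p0@ESC p1@(0,2) p2@(0,1) -> at (1,4): 0 [-], cum=0
Step 5: p0@ESC p1@(0,3) p2@(0,2) -> at (1,4): 0 [-], cum=0
Step 6: p0@ESC p1@ESC p2@(0,3) -> at (1,4): 0 [-], cum=0
Step 7: p0@ESC p1@ESC p2@ESC -> at (1,4): 0 [-], cum=0
Total visits = 0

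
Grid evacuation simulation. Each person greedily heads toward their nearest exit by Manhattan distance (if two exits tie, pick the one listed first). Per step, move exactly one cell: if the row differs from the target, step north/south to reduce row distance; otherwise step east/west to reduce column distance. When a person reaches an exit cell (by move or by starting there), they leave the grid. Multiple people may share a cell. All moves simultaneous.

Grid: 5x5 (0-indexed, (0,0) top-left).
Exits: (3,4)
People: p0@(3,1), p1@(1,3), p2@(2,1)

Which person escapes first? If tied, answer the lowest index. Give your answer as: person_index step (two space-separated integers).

Answer: 0 3

Derivation:
Step 1: p0:(3,1)->(3,2) | p1:(1,3)->(2,3) | p2:(2,1)->(3,1)
Step 2: p0:(3,2)->(3,3) | p1:(2,3)->(3,3) | p2:(3,1)->(3,2)
Step 3: p0:(3,3)->(3,4)->EXIT | p1:(3,3)->(3,4)->EXIT | p2:(3,2)->(3,3)
Step 4: p0:escaped | p1:escaped | p2:(3,3)->(3,4)->EXIT
Exit steps: [3, 3, 4]
First to escape: p0 at step 3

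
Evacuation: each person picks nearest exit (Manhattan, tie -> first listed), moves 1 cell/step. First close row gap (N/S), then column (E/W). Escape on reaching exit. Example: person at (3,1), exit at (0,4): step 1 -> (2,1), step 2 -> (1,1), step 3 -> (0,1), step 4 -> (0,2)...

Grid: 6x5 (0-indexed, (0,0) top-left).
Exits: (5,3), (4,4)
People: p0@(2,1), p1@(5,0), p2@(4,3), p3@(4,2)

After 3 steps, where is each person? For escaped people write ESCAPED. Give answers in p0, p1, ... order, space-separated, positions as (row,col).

Step 1: p0:(2,1)->(3,1) | p1:(5,0)->(5,1) | p2:(4,3)->(5,3)->EXIT | p3:(4,2)->(5,2)
Step 2: p0:(3,1)->(4,1) | p1:(5,1)->(5,2) | p2:escaped | p3:(5,2)->(5,3)->EXIT
Step 3: p0:(4,1)->(5,1) | p1:(5,2)->(5,3)->EXIT | p2:escaped | p3:escaped

(5,1) ESCAPED ESCAPED ESCAPED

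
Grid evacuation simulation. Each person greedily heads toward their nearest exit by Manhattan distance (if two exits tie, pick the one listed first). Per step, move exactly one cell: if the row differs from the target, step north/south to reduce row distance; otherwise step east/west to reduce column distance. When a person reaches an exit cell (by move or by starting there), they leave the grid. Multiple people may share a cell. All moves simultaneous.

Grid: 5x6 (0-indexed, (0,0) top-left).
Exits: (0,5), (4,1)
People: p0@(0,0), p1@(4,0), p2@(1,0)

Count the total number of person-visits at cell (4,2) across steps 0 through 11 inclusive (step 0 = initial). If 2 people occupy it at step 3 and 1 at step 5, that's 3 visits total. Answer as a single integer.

Step 0: p0@(0,0) p1@(4,0) p2@(1,0) -> at (4,2): 0 [-], cum=0
Step 1: p0@(0,1) p1@ESC p2@(2,0) -> at (4,2): 0 [-], cum=0
Step 2: p0@(0,2) p1@ESC p2@(3,0) -> at (4,2): 0 [-], cum=0
Step 3: p0@(0,3) p1@ESC p2@(4,0) -> at (4,2): 0 [-], cum=0
Step 4: p0@(0,4) p1@ESC p2@ESC -> at (4,2): 0 [-], cum=0
Step 5: p0@ESC p1@ESC p2@ESC -> at (4,2): 0 [-], cum=0
Total visits = 0

Answer: 0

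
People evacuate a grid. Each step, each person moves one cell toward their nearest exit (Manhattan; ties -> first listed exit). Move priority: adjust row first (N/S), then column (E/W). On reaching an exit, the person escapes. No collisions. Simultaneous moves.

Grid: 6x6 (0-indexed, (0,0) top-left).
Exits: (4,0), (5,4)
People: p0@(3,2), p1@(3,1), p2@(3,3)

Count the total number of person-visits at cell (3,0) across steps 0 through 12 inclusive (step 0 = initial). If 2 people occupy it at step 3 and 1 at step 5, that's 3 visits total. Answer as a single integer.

Step 0: p0@(3,2) p1@(3,1) p2@(3,3) -> at (3,0): 0 [-], cum=0
Step 1: p0@(4,2) p1@(4,1) p2@(4,3) -> at (3,0): 0 [-], cum=0
Step 2: p0@(4,1) p1@ESC p2@(5,3) -> at (3,0): 0 [-], cum=0
Step 3: p0@ESC p1@ESC p2@ESC -> at (3,0): 0 [-], cum=0
Total visits = 0

Answer: 0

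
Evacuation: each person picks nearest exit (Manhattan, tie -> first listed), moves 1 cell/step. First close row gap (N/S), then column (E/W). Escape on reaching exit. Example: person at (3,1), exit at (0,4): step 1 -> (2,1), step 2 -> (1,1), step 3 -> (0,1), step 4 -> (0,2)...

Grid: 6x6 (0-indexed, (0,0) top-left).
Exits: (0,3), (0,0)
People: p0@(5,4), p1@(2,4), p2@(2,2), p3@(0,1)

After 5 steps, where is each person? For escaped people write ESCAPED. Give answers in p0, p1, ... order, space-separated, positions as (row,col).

Step 1: p0:(5,4)->(4,4) | p1:(2,4)->(1,4) | p2:(2,2)->(1,2) | p3:(0,1)->(0,0)->EXIT
Step 2: p0:(4,4)->(3,4) | p1:(1,4)->(0,4) | p2:(1,2)->(0,2) | p3:escaped
Step 3: p0:(3,4)->(2,4) | p1:(0,4)->(0,3)->EXIT | p2:(0,2)->(0,3)->EXIT | p3:escaped
Step 4: p0:(2,4)->(1,4) | p1:escaped | p2:escaped | p3:escaped
Step 5: p0:(1,4)->(0,4) | p1:escaped | p2:escaped | p3:escaped

(0,4) ESCAPED ESCAPED ESCAPED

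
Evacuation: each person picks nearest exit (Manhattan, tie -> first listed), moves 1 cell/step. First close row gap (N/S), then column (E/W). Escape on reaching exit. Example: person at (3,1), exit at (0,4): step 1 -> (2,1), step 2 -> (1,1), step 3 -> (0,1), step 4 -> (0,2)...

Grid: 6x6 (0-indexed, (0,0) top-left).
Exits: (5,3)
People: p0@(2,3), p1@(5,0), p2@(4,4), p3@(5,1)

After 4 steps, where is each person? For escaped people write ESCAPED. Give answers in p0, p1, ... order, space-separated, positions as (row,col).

Step 1: p0:(2,3)->(3,3) | p1:(5,0)->(5,1) | p2:(4,4)->(5,4) | p3:(5,1)->(5,2)
Step 2: p0:(3,3)->(4,3) | p1:(5,1)->(5,2) | p2:(5,4)->(5,3)->EXIT | p3:(5,2)->(5,3)->EXIT
Step 3: p0:(4,3)->(5,3)->EXIT | p1:(5,2)->(5,3)->EXIT | p2:escaped | p3:escaped

ESCAPED ESCAPED ESCAPED ESCAPED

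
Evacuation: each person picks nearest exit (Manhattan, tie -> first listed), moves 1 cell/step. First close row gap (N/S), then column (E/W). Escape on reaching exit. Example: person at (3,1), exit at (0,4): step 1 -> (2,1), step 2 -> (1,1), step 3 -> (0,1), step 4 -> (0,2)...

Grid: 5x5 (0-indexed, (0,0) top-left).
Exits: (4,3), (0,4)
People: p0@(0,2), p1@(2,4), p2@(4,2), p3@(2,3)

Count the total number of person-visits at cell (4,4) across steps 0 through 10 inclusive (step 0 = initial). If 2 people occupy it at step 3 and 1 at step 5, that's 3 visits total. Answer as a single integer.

Step 0: p0@(0,2) p1@(2,4) p2@(4,2) p3@(2,3) -> at (4,4): 0 [-], cum=0
Step 1: p0@(0,3) p1@(1,4) p2@ESC p3@(3,3) -> at (4,4): 0 [-], cum=0
Step 2: p0@ESC p1@ESC p2@ESC p3@ESC -> at (4,4): 0 [-], cum=0
Total visits = 0

Answer: 0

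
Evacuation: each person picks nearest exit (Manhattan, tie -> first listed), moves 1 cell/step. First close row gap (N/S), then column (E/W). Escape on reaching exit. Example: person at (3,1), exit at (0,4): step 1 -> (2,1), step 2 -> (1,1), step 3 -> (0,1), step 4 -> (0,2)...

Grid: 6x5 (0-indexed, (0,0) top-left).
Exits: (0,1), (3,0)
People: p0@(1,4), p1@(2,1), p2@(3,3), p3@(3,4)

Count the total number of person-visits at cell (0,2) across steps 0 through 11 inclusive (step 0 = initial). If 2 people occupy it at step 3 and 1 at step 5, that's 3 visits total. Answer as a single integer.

Answer: 1

Derivation:
Step 0: p0@(1,4) p1@(2,1) p2@(3,3) p3@(3,4) -> at (0,2): 0 [-], cum=0
Step 1: p0@(0,4) p1@(1,1) p2@(3,2) p3@(3,3) -> at (0,2): 0 [-], cum=0
Step 2: p0@(0,3) p1@ESC p2@(3,1) p3@(3,2) -> at (0,2): 0 [-], cum=0
Step 3: p0@(0,2) p1@ESC p2@ESC p3@(3,1) -> at (0,2): 1 [p0], cum=1
Step 4: p0@ESC p1@ESC p2@ESC p3@ESC -> at (0,2): 0 [-], cum=1
Total visits = 1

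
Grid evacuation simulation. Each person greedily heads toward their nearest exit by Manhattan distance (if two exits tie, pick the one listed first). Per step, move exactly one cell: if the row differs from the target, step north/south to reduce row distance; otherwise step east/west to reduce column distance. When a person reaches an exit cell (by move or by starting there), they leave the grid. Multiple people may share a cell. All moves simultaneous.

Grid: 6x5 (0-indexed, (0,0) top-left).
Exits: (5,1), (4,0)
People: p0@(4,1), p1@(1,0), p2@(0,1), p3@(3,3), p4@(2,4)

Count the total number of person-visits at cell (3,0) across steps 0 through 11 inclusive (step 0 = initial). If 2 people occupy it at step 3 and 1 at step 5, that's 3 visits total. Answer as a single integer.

Step 0: p0@(4,1) p1@(1,0) p2@(0,1) p3@(3,3) p4@(2,4) -> at (3,0): 0 [-], cum=0
Step 1: p0@ESC p1@(2,0) p2@(1,1) p3@(4,3) p4@(3,4) -> at (3,0): 0 [-], cum=0
Step 2: p0@ESC p1@(3,0) p2@(2,1) p3@(5,3) p4@(4,4) -> at (3,0): 1 [p1], cum=1
Step 3: p0@ESC p1@ESC p2@(3,1) p3@(5,2) p4@(5,4) -> at (3,0): 0 [-], cum=1
Step 4: p0@ESC p1@ESC p2@(4,1) p3@ESC p4@(5,3) -> at (3,0): 0 [-], cum=1
Step 5: p0@ESC p1@ESC p2@ESC p3@ESC p4@(5,2) -> at (3,0): 0 [-], cum=1
Step 6: p0@ESC p1@ESC p2@ESC p3@ESC p4@ESC -> at (3,0): 0 [-], cum=1
Total visits = 1

Answer: 1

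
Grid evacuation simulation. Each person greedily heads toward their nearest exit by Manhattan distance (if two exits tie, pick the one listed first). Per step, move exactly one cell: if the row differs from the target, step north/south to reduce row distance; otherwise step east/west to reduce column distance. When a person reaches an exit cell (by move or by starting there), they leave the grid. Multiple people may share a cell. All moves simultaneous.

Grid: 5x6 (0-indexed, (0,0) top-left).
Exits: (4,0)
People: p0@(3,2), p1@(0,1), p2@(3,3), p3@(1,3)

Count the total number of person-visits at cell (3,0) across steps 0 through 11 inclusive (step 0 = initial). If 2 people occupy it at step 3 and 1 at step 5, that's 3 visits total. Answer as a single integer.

Step 0: p0@(3,2) p1@(0,1) p2@(3,3) p3@(1,3) -> at (3,0): 0 [-], cum=0
Step 1: p0@(4,2) p1@(1,1) p2@(4,3) p3@(2,3) -> at (3,0): 0 [-], cum=0
Step 2: p0@(4,1) p1@(2,1) p2@(4,2) p3@(3,3) -> at (3,0): 0 [-], cum=0
Step 3: p0@ESC p1@(3,1) p2@(4,1) p3@(4,3) -> at (3,0): 0 [-], cum=0
Step 4: p0@ESC p1@(4,1) p2@ESC p3@(4,2) -> at (3,0): 0 [-], cum=0
Step 5: p0@ESC p1@ESC p2@ESC p3@(4,1) -> at (3,0): 0 [-], cum=0
Step 6: p0@ESC p1@ESC p2@ESC p3@ESC -> at (3,0): 0 [-], cum=0
Total visits = 0

Answer: 0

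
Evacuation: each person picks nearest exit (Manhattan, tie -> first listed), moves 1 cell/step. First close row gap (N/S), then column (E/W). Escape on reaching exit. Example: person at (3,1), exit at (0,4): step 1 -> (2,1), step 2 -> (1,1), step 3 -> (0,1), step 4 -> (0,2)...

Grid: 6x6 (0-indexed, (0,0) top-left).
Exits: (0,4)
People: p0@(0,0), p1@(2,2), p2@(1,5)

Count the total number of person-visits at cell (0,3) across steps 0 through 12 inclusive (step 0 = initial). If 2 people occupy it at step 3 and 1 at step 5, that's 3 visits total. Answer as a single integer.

Answer: 2

Derivation:
Step 0: p0@(0,0) p1@(2,2) p2@(1,5) -> at (0,3): 0 [-], cum=0
Step 1: p0@(0,1) p1@(1,2) p2@(0,5) -> at (0,3): 0 [-], cum=0
Step 2: p0@(0,2) p1@(0,2) p2@ESC -> at (0,3): 0 [-], cum=0
Step 3: p0@(0,3) p1@(0,3) p2@ESC -> at (0,3): 2 [p0,p1], cum=2
Step 4: p0@ESC p1@ESC p2@ESC -> at (0,3): 0 [-], cum=2
Total visits = 2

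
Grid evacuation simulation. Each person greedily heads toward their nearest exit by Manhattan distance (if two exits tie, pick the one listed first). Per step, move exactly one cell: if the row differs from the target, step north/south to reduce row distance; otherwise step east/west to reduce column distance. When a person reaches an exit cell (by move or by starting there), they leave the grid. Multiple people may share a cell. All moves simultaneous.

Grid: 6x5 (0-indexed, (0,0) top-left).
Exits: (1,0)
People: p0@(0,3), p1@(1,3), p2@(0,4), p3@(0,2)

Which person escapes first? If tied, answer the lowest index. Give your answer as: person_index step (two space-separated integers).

Step 1: p0:(0,3)->(1,3) | p1:(1,3)->(1,2) | p2:(0,4)->(1,4) | p3:(0,2)->(1,2)
Step 2: p0:(1,3)->(1,2) | p1:(1,2)->(1,1) | p2:(1,4)->(1,3) | p3:(1,2)->(1,1)
Step 3: p0:(1,2)->(1,1) | p1:(1,1)->(1,0)->EXIT | p2:(1,3)->(1,2) | p3:(1,1)->(1,0)->EXIT
Step 4: p0:(1,1)->(1,0)->EXIT | p1:escaped | p2:(1,2)->(1,1) | p3:escaped
Step 5: p0:escaped | p1:escaped | p2:(1,1)->(1,0)->EXIT | p3:escaped
Exit steps: [4, 3, 5, 3]
First to escape: p1 at step 3

Answer: 1 3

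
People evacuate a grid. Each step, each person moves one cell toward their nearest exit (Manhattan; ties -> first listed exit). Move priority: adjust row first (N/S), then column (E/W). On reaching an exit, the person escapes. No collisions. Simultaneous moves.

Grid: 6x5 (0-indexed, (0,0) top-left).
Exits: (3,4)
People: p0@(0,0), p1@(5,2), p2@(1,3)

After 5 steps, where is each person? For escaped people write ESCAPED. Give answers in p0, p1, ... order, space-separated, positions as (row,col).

Step 1: p0:(0,0)->(1,0) | p1:(5,2)->(4,2) | p2:(1,3)->(2,3)
Step 2: p0:(1,0)->(2,0) | p1:(4,2)->(3,2) | p2:(2,3)->(3,3)
Step 3: p0:(2,0)->(3,0) | p1:(3,2)->(3,3) | p2:(3,3)->(3,4)->EXIT
Step 4: p0:(3,0)->(3,1) | p1:(3,3)->(3,4)->EXIT | p2:escaped
Step 5: p0:(3,1)->(3,2) | p1:escaped | p2:escaped

(3,2) ESCAPED ESCAPED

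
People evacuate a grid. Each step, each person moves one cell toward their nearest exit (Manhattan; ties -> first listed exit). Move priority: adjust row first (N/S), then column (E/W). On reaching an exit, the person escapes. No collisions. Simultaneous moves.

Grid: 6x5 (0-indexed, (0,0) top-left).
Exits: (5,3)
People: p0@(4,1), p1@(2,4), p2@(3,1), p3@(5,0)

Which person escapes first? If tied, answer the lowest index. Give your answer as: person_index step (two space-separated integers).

Answer: 0 3

Derivation:
Step 1: p0:(4,1)->(5,1) | p1:(2,4)->(3,4) | p2:(3,1)->(4,1) | p3:(5,0)->(5,1)
Step 2: p0:(5,1)->(5,2) | p1:(3,4)->(4,4) | p2:(4,1)->(5,1) | p3:(5,1)->(5,2)
Step 3: p0:(5,2)->(5,3)->EXIT | p1:(4,4)->(5,4) | p2:(5,1)->(5,2) | p3:(5,2)->(5,3)->EXIT
Step 4: p0:escaped | p1:(5,4)->(5,3)->EXIT | p2:(5,2)->(5,3)->EXIT | p3:escaped
Exit steps: [3, 4, 4, 3]
First to escape: p0 at step 3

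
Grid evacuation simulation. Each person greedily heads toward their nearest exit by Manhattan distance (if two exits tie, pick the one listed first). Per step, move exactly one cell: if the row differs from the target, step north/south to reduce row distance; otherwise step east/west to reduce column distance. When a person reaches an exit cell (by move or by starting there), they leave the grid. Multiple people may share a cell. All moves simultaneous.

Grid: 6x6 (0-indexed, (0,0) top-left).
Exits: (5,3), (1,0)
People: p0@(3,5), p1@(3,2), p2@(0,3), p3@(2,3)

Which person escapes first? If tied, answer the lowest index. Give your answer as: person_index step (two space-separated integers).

Answer: 1 3

Derivation:
Step 1: p0:(3,5)->(4,5) | p1:(3,2)->(4,2) | p2:(0,3)->(1,3) | p3:(2,3)->(3,3)
Step 2: p0:(4,5)->(5,5) | p1:(4,2)->(5,2) | p2:(1,3)->(1,2) | p3:(3,3)->(4,3)
Step 3: p0:(5,5)->(5,4) | p1:(5,2)->(5,3)->EXIT | p2:(1,2)->(1,1) | p3:(4,3)->(5,3)->EXIT
Step 4: p0:(5,4)->(5,3)->EXIT | p1:escaped | p2:(1,1)->(1,0)->EXIT | p3:escaped
Exit steps: [4, 3, 4, 3]
First to escape: p1 at step 3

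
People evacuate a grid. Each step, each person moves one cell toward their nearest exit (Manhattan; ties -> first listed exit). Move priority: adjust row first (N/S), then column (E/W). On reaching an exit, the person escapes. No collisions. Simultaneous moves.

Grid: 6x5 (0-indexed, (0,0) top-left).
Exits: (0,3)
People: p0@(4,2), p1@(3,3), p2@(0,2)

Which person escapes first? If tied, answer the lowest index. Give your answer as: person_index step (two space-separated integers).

Answer: 2 1

Derivation:
Step 1: p0:(4,2)->(3,2) | p1:(3,3)->(2,3) | p2:(0,2)->(0,3)->EXIT
Step 2: p0:(3,2)->(2,2) | p1:(2,3)->(1,3) | p2:escaped
Step 3: p0:(2,2)->(1,2) | p1:(1,3)->(0,3)->EXIT | p2:escaped
Step 4: p0:(1,2)->(0,2) | p1:escaped | p2:escaped
Step 5: p0:(0,2)->(0,3)->EXIT | p1:escaped | p2:escaped
Exit steps: [5, 3, 1]
First to escape: p2 at step 1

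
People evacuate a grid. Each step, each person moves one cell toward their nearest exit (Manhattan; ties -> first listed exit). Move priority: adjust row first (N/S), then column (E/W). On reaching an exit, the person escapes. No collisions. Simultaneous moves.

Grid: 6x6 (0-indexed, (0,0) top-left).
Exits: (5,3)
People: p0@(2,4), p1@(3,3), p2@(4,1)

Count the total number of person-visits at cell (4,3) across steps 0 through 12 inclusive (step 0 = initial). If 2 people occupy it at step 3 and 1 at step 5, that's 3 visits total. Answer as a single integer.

Answer: 1

Derivation:
Step 0: p0@(2,4) p1@(3,3) p2@(4,1) -> at (4,3): 0 [-], cum=0
Step 1: p0@(3,4) p1@(4,3) p2@(5,1) -> at (4,3): 1 [p1], cum=1
Step 2: p0@(4,4) p1@ESC p2@(5,2) -> at (4,3): 0 [-], cum=1
Step 3: p0@(5,4) p1@ESC p2@ESC -> at (4,3): 0 [-], cum=1
Step 4: p0@ESC p1@ESC p2@ESC -> at (4,3): 0 [-], cum=1
Total visits = 1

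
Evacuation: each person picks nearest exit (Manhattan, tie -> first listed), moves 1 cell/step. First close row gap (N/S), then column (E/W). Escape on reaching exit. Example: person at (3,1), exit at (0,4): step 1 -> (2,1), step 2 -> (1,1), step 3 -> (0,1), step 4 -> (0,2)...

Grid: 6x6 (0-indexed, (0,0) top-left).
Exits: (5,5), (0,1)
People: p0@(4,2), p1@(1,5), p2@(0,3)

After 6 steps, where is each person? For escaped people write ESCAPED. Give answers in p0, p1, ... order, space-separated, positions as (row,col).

Step 1: p0:(4,2)->(5,2) | p1:(1,5)->(2,5) | p2:(0,3)->(0,2)
Step 2: p0:(5,2)->(5,3) | p1:(2,5)->(3,5) | p2:(0,2)->(0,1)->EXIT
Step 3: p0:(5,3)->(5,4) | p1:(3,5)->(4,5) | p2:escaped
Step 4: p0:(5,4)->(5,5)->EXIT | p1:(4,5)->(5,5)->EXIT | p2:escaped

ESCAPED ESCAPED ESCAPED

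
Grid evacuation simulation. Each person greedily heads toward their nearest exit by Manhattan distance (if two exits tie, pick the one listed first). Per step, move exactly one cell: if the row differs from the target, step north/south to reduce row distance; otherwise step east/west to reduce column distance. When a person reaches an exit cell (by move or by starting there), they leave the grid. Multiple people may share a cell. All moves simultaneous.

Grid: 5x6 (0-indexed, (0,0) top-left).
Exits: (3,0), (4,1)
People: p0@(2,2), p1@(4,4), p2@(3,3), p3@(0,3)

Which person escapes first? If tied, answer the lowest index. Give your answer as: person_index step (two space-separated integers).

Step 1: p0:(2,2)->(3,2) | p1:(4,4)->(4,3) | p2:(3,3)->(3,2) | p3:(0,3)->(1,3)
Step 2: p0:(3,2)->(3,1) | p1:(4,3)->(4,2) | p2:(3,2)->(3,1) | p3:(1,3)->(2,3)
Step 3: p0:(3,1)->(3,0)->EXIT | p1:(4,2)->(4,1)->EXIT | p2:(3,1)->(3,0)->EXIT | p3:(2,3)->(3,3)
Step 4: p0:escaped | p1:escaped | p2:escaped | p3:(3,3)->(3,2)
Step 5: p0:escaped | p1:escaped | p2:escaped | p3:(3,2)->(3,1)
Step 6: p0:escaped | p1:escaped | p2:escaped | p3:(3,1)->(3,0)->EXIT
Exit steps: [3, 3, 3, 6]
First to escape: p0 at step 3

Answer: 0 3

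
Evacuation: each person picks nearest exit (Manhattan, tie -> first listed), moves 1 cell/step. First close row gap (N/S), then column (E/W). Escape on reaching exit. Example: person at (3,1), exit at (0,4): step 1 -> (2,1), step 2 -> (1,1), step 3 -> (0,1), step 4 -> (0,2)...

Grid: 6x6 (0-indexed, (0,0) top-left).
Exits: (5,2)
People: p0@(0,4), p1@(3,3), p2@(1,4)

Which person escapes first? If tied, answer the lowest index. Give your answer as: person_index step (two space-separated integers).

Step 1: p0:(0,4)->(1,4) | p1:(3,3)->(4,3) | p2:(1,4)->(2,4)
Step 2: p0:(1,4)->(2,4) | p1:(4,3)->(5,3) | p2:(2,4)->(3,4)
Step 3: p0:(2,4)->(3,4) | p1:(5,3)->(5,2)->EXIT | p2:(3,4)->(4,4)
Step 4: p0:(3,4)->(4,4) | p1:escaped | p2:(4,4)->(5,4)
Step 5: p0:(4,4)->(5,4) | p1:escaped | p2:(5,4)->(5,3)
Step 6: p0:(5,4)->(5,3) | p1:escaped | p2:(5,3)->(5,2)->EXIT
Step 7: p0:(5,3)->(5,2)->EXIT | p1:escaped | p2:escaped
Exit steps: [7, 3, 6]
First to escape: p1 at step 3

Answer: 1 3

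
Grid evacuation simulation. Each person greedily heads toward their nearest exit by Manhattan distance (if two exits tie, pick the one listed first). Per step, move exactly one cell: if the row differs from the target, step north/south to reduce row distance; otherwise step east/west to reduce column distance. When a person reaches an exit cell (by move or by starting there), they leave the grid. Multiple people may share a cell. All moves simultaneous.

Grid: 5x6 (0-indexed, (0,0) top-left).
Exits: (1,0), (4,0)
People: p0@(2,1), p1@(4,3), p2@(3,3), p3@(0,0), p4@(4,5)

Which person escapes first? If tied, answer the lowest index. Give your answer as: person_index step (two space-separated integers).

Answer: 3 1

Derivation:
Step 1: p0:(2,1)->(1,1) | p1:(4,3)->(4,2) | p2:(3,3)->(4,3) | p3:(0,0)->(1,0)->EXIT | p4:(4,5)->(4,4)
Step 2: p0:(1,1)->(1,0)->EXIT | p1:(4,2)->(4,1) | p2:(4,3)->(4,2) | p3:escaped | p4:(4,4)->(4,3)
Step 3: p0:escaped | p1:(4,1)->(4,0)->EXIT | p2:(4,2)->(4,1) | p3:escaped | p4:(4,3)->(4,2)
Step 4: p0:escaped | p1:escaped | p2:(4,1)->(4,0)->EXIT | p3:escaped | p4:(4,2)->(4,1)
Step 5: p0:escaped | p1:escaped | p2:escaped | p3:escaped | p4:(4,1)->(4,0)->EXIT
Exit steps: [2, 3, 4, 1, 5]
First to escape: p3 at step 1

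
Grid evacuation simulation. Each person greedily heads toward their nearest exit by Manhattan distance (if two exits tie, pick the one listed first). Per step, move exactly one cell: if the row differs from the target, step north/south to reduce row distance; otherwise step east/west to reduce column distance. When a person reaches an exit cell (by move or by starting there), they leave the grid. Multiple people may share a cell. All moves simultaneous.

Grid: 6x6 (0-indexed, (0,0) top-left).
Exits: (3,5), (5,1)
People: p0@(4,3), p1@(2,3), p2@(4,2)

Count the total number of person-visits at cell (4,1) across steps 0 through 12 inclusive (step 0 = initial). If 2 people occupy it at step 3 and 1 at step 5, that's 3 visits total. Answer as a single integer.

Answer: 0

Derivation:
Step 0: p0@(4,3) p1@(2,3) p2@(4,2) -> at (4,1): 0 [-], cum=0
Step 1: p0@(3,3) p1@(3,3) p2@(5,2) -> at (4,1): 0 [-], cum=0
Step 2: p0@(3,4) p1@(3,4) p2@ESC -> at (4,1): 0 [-], cum=0
Step 3: p0@ESC p1@ESC p2@ESC -> at (4,1): 0 [-], cum=0
Total visits = 0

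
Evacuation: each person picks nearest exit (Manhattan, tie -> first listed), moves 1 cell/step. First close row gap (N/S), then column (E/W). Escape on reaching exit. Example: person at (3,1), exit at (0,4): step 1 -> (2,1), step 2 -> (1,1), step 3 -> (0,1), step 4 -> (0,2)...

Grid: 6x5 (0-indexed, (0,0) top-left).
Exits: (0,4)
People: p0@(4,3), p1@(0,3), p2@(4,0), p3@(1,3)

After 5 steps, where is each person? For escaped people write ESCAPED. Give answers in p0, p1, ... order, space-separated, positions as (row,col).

Step 1: p0:(4,3)->(3,3) | p1:(0,3)->(0,4)->EXIT | p2:(4,0)->(3,0) | p3:(1,3)->(0,3)
Step 2: p0:(3,3)->(2,3) | p1:escaped | p2:(3,0)->(2,0) | p3:(0,3)->(0,4)->EXIT
Step 3: p0:(2,3)->(1,3) | p1:escaped | p2:(2,0)->(1,0) | p3:escaped
Step 4: p0:(1,3)->(0,3) | p1:escaped | p2:(1,0)->(0,0) | p3:escaped
Step 5: p0:(0,3)->(0,4)->EXIT | p1:escaped | p2:(0,0)->(0,1) | p3:escaped

ESCAPED ESCAPED (0,1) ESCAPED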